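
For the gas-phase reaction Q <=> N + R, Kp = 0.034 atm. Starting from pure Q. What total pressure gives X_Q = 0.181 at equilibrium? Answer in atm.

P = 1 atm

Take 1 mol Q as basis and let X be its fractional conversion, so ξ = X.
Moles: n_Q = 1 − X; n_N = X; n_R = X.
Summing: n_T = 1 + X.
Kp = p_N p_R / (p_Q) with p_i = (n_i/n_T)·P.
At X = 0.181: the mole-fraction product g(X) = Π y_i^ν_i = 0.03387. Since Kp = g(X)·P^{1}, P = (Kp/g)^(1/1) = (0.034/0.03387)^(1/1) = 1 atm.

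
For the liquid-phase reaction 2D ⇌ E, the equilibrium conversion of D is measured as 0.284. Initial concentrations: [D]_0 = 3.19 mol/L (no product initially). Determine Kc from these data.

Kc = 0.0868 L/mol

Let X = conversion of D.
Concentrations: [D] = 3.19 − 3.19X; [E] = 1.59X.
At X = 0.284: [D] = 2.28, [E] = 0.453.
Kc = [E] / ([D]^2) = 0.0868 L/mol.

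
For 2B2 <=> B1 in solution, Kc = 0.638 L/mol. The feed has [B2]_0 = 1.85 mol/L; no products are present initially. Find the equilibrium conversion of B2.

X = 0.527

Let X = conversion of B2; extent ξ = 1.85X/2 mol/L.
Concentrations: [B2] = 1.85 − 1.85X; [B1] = 0.925X.
Kc = [B1] / ([B2]^2).
Equating to 0.638 L/mol: the physical root is X = 0.527.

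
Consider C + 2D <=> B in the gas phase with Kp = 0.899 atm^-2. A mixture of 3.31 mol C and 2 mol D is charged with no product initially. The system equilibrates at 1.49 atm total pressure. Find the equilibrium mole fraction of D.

y_D = 0.264

Basis: 2 mol D initially; let X = conversion of D. Extent ξ = X.
At extent ξ: n_C = 3.31 − X; n_D = 2 − 2X; n_B = X.
n_T = Σnᵢ = 5.31 − 2X.
With p_i = (n_i/n_T)P, Kp = p_B / (p_C p_D^2).
Substituting and setting equal to 0.899 atm^-2 gives a polynomial in X; the root in (0,1) is X = 0.405.
Then n_D = 1.19, n_T = 4.5, so y_D = 0.264.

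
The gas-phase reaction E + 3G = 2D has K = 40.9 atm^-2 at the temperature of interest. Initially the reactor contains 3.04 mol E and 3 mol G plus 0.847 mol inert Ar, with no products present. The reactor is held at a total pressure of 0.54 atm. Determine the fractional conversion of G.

X = 0.607

Take 3 mol G as basis and let X be its fractional conversion, so ξ = X.
Moles: n_E = 3.04 − X; n_G = 3 − 3X; n_D = 2X; n_I = 0.847 (inert).
Summing: n_T = 6.89 − 2X.
With p_i = (n_i/n_T)P, K = p_D^2 / (p_E p_G^3).
Substituting and setting equal to 40.9 atm^-2 gives a polynomial in X; the root in (0,1) is X = 0.607.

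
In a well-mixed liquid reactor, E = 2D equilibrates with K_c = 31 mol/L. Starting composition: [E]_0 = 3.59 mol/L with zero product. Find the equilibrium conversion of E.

Let X = conversion of E; extent ξ = 3.59·X mol/L.
Concentrations: [E] = 3.59 − 3.59X; [D] = 7.18X.
K_c = [D]^2 / ([E]).
Solving K_c = 31 for X ∈ (0,1): X = 0.744.

X = 0.744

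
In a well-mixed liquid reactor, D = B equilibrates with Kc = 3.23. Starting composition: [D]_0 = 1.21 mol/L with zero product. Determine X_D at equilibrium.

X = 0.764

Let X = conversion of D; extent ξ = 1.21·X mol/L.
Concentrations: [D] = 1.21 − 1.21X; [B] = 1.21X.
Kc = [B] / ([D]).
Equating to 3.23: the physical root is X = 0.764.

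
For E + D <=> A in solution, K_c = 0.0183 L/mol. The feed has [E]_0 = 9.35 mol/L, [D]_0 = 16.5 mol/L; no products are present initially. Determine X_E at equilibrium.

X = 0.210

Let X = conversion of E; extent ξ = 9.35·X mol/L.
Concentrations: [E] = 9.35 − 9.35X; [D] = 16.5 − 9.35X; [A] = 9.35X.
K_c = [A] / ([E] [D]).
This equals 0.0183 at X = 0.210 (the root in 0 < X < 1).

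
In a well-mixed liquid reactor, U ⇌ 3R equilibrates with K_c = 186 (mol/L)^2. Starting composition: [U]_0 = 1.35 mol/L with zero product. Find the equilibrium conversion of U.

Let X = conversion of U; extent ξ = 1.35·X mol/L.
Concentrations: [U] = 1.35 − 1.35X; [R] = 4.05X.
K_c = [R]^3 / ([U]).
Equating to 186 (mol/L)^2: the physical root is X = 0.842.

X = 0.842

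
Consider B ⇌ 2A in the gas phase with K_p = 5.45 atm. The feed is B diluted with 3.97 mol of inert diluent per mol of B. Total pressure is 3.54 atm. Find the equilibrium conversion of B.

X = 0.747

Let X = conversion of B (basis 1 mol B); extent of reaction ξ = X.
Species balance: n_B = 1 − X; n_A = 2X; n_I = 3.97 (inert).
n_T = Σnᵢ = 4.97 + X.
Mole fractions y_i = n_i/n_T; K_p = p_A^2 / (p_B) with p_i = y_i·P.
Substituting and setting equal to 5.45 atm gives a polynomial in X; the root in (0,1) is X = 0.747.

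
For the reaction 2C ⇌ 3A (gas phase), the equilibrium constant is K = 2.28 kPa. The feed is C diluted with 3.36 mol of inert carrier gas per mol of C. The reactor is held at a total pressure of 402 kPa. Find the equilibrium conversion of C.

X = 0.172

Basis: 1 mol C initially; let X = conversion of C. Extent ξ = 0.5X.
Mole table: n_C = 1 − X; n_A = 1.5X; n_I = 3.36 (inert).
Total moles n_T = 4.36 + 0.5X.
Mole fractions y_i = n_i/n_T; K = p_A^3 / (p_C^2) with p_i = y_i·P.
Substituting and setting equal to 2.28 kPa gives a polynomial in X; the root in (0,1) is X = 0.172.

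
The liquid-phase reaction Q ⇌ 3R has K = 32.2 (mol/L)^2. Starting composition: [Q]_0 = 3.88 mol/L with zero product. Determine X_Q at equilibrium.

X = 0.368

Let X = conversion of Q; extent ξ = 3.88·X mol/L.
Concentrations: [Q] = 3.88 − 3.88X; [R] = 11.6X.
K = [R]^3 / ([Q]).
Solving K = 32.2 for X ∈ (0,1): X = 0.368.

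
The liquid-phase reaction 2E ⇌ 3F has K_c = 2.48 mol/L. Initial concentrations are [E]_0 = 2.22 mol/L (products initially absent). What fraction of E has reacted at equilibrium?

Let X = conversion of E; extent ξ = 2.22X/2 mol/L.
Concentrations: [E] = 2.22 − 2.22X; [F] = 3.33X.
K_c = [F]^3 / ([E]^2).
This equals 2.48 at X = 0.459 (the root in 0 < X < 1).

X = 0.459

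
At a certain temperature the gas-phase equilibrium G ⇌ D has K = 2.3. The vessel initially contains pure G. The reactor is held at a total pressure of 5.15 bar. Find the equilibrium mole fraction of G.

y_G = 0.303

Basis: 1 mol G initially; let X = conversion of G. Extent ξ = X.
Species balance: n_G = 1 − X; n_D = X.
Since Δν = 0, n_T = 1 throughout.
With p_i = (n_i/n_T)P, K = p_D / (p_G).
This yields a degree-1 equation in X; solving on (0,1), X = 0.697.
Then n_G = 0.303, n_T = 1, so y_G = 0.303.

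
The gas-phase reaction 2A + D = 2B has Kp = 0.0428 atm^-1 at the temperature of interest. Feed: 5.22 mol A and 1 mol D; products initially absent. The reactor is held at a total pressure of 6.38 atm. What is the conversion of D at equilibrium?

X = 0.380

Take 1 mol D as basis and let X be its fractional conversion, so ξ = X.
At extent ξ: n_A = 5.22 − 2X; n_D = 1 − X; n_B = 2X.
n_T = Σnᵢ = 6.22 − X.
Mole fractions y_i = n_i/n_T; Kp = p_B^2 / (p_A^2 p_D) with p_i = y_i·P.
Setting this equal to 0.0428 atm^-1 and taking the physical root (0 < X < 1) gives X = 0.380.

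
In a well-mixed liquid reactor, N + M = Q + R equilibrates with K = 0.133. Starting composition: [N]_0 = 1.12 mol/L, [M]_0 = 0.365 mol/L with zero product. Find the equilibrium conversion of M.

X = 0.442

Let X = conversion of M; extent ξ = 0.365·X mol/L.
Concentrations: [N] = 1.12 − 0.365X; [M] = 0.365 − 0.365X; [Q] = 0.365X; [R] = 0.365X.
K = [Q] [R] / ([N] [M]).
Equating to 0.133: the physical root is X = 0.442.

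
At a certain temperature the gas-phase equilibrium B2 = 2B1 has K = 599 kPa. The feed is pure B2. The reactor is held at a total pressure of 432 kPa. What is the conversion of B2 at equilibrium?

X = 0.507

Take 1 mol B2 as basis and let X be its fractional conversion, so ξ = X.
Mole table: n_B2 = 1 − X; n_B1 = 2X.
n_T = Σnᵢ = 1 + X.
With p_i = (n_i/n_T)P, K = p_B1^2 / (p_B2).
Substituting and setting equal to 599 kPa gives a polynomial in X; the root in (0,1) is X = 0.507.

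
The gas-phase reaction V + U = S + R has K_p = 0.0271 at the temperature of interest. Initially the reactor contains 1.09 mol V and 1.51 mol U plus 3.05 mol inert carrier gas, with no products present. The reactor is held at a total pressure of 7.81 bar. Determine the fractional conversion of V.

Let X = conversion of V (basis 1.09 mol V); extent of reaction ξ = 1.09X.
At extent ξ: n_V = 1.09 − 1.09X; n_U = 1.51 − 1.09X; n_S = 1.09X; n_R = 1.09X; n_I = 3.05 (inert).
n_T stays at 5.65 (no change in mole number).
y_i = n_i/n_T, p_i = y_i·P. K_p = p_S p_R / (p_V p_U).
Setting this equal to 0.0271 and taking the physical root (0 < X < 1) gives X = 0.166.

X = 0.166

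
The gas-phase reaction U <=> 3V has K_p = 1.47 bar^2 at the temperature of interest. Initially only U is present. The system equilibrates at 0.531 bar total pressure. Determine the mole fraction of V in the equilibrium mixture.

Take 1 mol U as basis and let X be its fractional conversion, so ξ = X.
Moles: n_U = 1 − X; n_V = 3X.
n_T = Σnᵢ = 1 + 2X.
Mole fractions y_i = n_i/n_T; K_p = p_V^3 / (p_U) with p_i = y_i·P.
Setting this equal to 1.47 bar^2 and taking the physical root (0 < X < 1) gives X = 0.695.
Then n_V = 2.09, n_T = 2.39, so y_V = 0.873.

y_V = 0.873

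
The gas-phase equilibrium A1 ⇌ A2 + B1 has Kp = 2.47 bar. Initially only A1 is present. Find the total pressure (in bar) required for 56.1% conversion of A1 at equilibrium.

P = 5.38 bar

Take 1 mol A1 as basis and let X be its fractional conversion, so ξ = X.
At extent ξ: n_A1 = 1 − X; n_A2 = X; n_B1 = X.
n_T = Σnᵢ = 1 + X.
Kp = p_A2 p_B1 / (p_A1) with p_i = (n_i/n_T)·P.
At X = 0.561: the mole-fraction product g(X) = Π y_i^ν_i = 0.4593. Since Kp = g(X)·P^{1}, P = (Kp/g)^(1/1) = (2.47/0.4593)^(1/1) = 5.38 bar.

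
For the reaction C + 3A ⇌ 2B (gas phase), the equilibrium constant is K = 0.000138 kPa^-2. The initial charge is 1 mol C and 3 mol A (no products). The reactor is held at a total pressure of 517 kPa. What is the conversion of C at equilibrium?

Take 1 mol C as basis and let X be its fractional conversion, so ξ = X.
At extent ξ: n_C = 1 − X; n_A = 3 − 3X; n_B = 2X.
Summing: n_T = 4 − 2X.
Mole fractions y_i = n_i/n_T; K = p_B^2 / (p_C p_A^3) with p_i = y_i·P.
Setting this equal to 0.000138 kPa^-2 and taking the physical root (0 < X < 1) gives X = 0.665.

X = 0.665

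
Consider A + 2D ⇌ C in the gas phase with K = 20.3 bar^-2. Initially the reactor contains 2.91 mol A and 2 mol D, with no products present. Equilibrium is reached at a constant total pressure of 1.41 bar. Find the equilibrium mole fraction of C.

y_C = 0.259

Basis: 2 mol D initially; let X = conversion of D. Extent ξ = X.
Moles: n_A = 2.91 − X; n_D = 2 − 2X; n_C = X.
Total moles n_T = 4.91 − 2X.
y_i = n_i/n_T, p_i = y_i·P. K = p_C / (p_A p_D^2).
Setting this equal to 20.3 bar^-2 and taking the physical root (0 < X < 1) gives X = 0.838.
Then n_C = 0.838, n_T = 3.23, so y_C = 0.259.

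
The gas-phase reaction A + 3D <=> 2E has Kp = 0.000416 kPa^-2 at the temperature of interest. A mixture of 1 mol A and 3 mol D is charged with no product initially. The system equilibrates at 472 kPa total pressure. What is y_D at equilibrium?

y_D = 0.321

Basis: 1 mol A initially; let X = conversion of A. Extent ξ = X.
Moles: n_A = 1 − X; n_D = 3 − 3X; n_E = 2X.
n_T = Σnᵢ = 4 − 2X.
Mole fractions y_i = n_i/n_T; Kp = p_E^2 / (p_A p_D^3) with p_i = y_i·P.
This yields a degree-4 equation in X; solving on (0,1), X = 0.728.
Then n_D = 0.816, n_T = 2.54, so y_D = 0.321.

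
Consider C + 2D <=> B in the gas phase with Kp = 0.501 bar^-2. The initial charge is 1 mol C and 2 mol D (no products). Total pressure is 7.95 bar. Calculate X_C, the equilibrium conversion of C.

Basis: 1 mol C initially; let X = conversion of C. Extent ξ = X.
Species balance: n_C = 1 − X; n_D = 2 − 2X; n_B = X.
n_T = Σnᵢ = 3 − 2X.
Mole fractions y_i = n_i/n_T; Kp = p_B / (p_C p_D^2) with p_i = y_i·P.
Setting this equal to 0.501 bar^-2 and taking the physical root (0 < X < 1) gives X = 0.765.

X = 0.765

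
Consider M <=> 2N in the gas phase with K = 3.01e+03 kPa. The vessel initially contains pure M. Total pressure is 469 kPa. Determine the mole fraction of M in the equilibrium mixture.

Let X = conversion of M (basis 1 mol M); extent of reaction ξ = X.
Moles: n_M = 1 − X; n_N = 2X.
n_T = Σnᵢ = 1 + X.
With p_i = (n_i/n_T)P, K = p_N^2 / (p_M).
Setting this equal to 3.01e+03 kPa and taking the physical root (0 < X < 1) gives X = 0.785.
Then n_M = 0.215, n_T = 1.78, so y_M = 0.121.

y_M = 0.121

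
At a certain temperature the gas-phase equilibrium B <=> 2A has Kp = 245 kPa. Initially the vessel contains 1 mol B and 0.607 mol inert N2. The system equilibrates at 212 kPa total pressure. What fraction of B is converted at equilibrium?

X = 0.536

Let X = conversion of B (basis 1 mol B); extent of reaction ξ = X.
Species balance: n_B = 1 − X; n_A = 2X; n_I = 0.607 (inert).
Summing: n_T = 1.61 + X.
With p_i = (n_i/n_T)P, Kp = p_A^2 / (p_B).
This yields a degree-2 equation in X; solving on (0,1), X = 0.536.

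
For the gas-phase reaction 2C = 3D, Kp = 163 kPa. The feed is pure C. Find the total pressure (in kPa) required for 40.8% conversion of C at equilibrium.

P = 300 kPa

Let X = conversion of C (basis 1 mol C); extent of reaction ξ = 0.5X.
Mole table: n_C = 1 − X; n_D = 1.5X.
Summing: n_T = 1 + 0.5X.
Kp = p_D^3 / (p_C^2) with p_i = (n_i/n_T)·P.
At X = 0.408: the mole-fraction product g(X) = Π y_i^ν_i = 0.5432. Since Kp = g(X)·P^{1}, P = (Kp/g)^(1/1) = (163/0.5432)^(1/1) = 300 kPa.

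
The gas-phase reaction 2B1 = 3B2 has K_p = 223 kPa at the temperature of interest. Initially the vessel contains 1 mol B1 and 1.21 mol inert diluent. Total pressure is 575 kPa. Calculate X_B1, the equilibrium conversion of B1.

X = 0.443

Basis: 1 mol B1 initially; let X = conversion of B1. Extent ξ = 0.5X.
Species balance: n_B1 = 1 − X; n_B2 = 1.5X; n_I = 1.21 (inert).
Total moles n_T = 2.21 + 0.5X.
With p_i = (n_i/n_T)P, K_p = p_B2^3 / (p_B1^2).
Equating to 223 kPa and solving on 0 < X < 1: X = 0.443.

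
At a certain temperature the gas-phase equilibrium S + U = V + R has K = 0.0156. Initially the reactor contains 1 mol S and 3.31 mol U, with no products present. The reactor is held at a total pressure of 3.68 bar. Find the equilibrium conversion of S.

X = 0.197

Basis: 1 mol S initially; let X = conversion of S. Extent ξ = X.
Species balance: n_S = 1 − X; n_U = 3.31 − X; n_V = X; n_R = X.
Total moles n_T = 4.31 (Δν = 0, constant).
y_i = n_i/n_T, p_i = y_i·P. K = p_V p_R / (p_S p_U).
Substituting and setting equal to 0.0156 gives a polynomial in X; the root in (0,1) is X = 0.197.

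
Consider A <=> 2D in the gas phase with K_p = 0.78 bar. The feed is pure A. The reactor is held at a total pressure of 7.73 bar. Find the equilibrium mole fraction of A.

y_A = 0.729

Take 1 mol A as basis and let X be its fractional conversion, so ξ = X.
Moles: n_A = 1 − X; n_D = 2X.
Total moles n_T = 1 + X.
Mole fractions y_i = n_i/n_T; K_p = p_D^2 / (p_A) with p_i = y_i·P.
This yields a degree-2 equation in X; solving on (0,1), X = 0.157.
Then n_A = 0.843, n_T = 1.16, so y_A = 0.729.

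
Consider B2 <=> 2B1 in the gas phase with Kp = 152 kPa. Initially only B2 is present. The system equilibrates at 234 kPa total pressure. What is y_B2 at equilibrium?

Let X = conversion of B2 (basis 1 mol B2); extent of reaction ξ = X.
Species balance: n_B2 = 1 − X; n_B1 = 2X.
Summing: n_T = 1 + X.
With p_i = (n_i/n_T)P, Kp = p_B1^2 / (p_B2).
Substituting and setting equal to 152 kPa gives a polynomial in X; the root in (0,1) is X = 0.374.
Then n_B2 = 0.626, n_T = 1.37, so y_B2 = 0.456.

y_B2 = 0.456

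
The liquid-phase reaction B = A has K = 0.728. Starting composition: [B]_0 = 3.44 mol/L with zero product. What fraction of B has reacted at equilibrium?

Let X = conversion of B; extent ξ = 3.44·X mol/L.
Concentrations: [B] = 3.44 − 3.44X; [A] = 3.44X.
K = [A] / ([B]).
Equating to 0.728: the physical root is X = 0.421.

X = 0.421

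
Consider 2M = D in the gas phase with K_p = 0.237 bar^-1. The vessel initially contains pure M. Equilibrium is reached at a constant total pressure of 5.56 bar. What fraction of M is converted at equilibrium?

X = 0.601

Take 1 mol M as basis and let X be its fractional conversion, so ξ = 0.5X.
At extent ξ: n_M = 1 − X; n_D = 0.5X.
Total moles n_T = 1 − 0.5X.
y_i = n_i/n_T, p_i = y_i·P. K_p = p_D / (p_M^2).
This yields a degree-2 equation in X; solving on (0,1), X = 0.601.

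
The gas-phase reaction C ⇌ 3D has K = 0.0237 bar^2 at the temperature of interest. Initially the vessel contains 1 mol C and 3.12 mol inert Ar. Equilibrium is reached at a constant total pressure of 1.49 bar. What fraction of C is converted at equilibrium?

X = 0.187

Take 1 mol C as basis and let X be its fractional conversion, so ξ = X.
At extent ξ: n_C = 1 − X; n_D = 3X; n_I = 3.12 (inert).
Summing: n_T = 4.12 + 2X.
With p_i = (n_i/n_T)P, K = p_D^3 / (p_C).
Equating to 0.0237 bar^2 and solving on 0 < X < 1: X = 0.187.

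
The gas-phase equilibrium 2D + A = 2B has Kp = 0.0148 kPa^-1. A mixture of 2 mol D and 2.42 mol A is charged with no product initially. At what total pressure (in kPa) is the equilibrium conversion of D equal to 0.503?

Let X = conversion of D (basis 2 mol D); extent of reaction ξ = X.
Mole table: n_D = 2 − 2X; n_A = 2.42 − X; n_B = 2X.
Total moles n_T = 4.42 − X.
Kp = p_B^2 / (p_D^2 p_A) with p_i = (n_i/n_T)·P.
At X = 0.503: the mole-fraction product g(X) = Π y_i^ν_i = 2.093. Since Kp = g(X)·P^{-1}, P = (g/Kp)^(1/1) = (2.093/0.0148)^(1/1) = 141 kPa.

P = 141 kPa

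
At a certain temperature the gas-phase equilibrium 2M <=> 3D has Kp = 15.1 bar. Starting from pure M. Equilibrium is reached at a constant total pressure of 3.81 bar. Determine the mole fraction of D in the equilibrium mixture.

y_D = 0.704

Take 1 mol M as basis and let X be its fractional conversion, so ξ = 0.5X.
At extent ξ: n_M = 1 − X; n_D = 1.5X.
Total moles n_T = 1 + 0.5X.
Mole fractions y_i = n_i/n_T; Kp = p_D^3 / (p_M^2) with p_i = y_i·P.
This yields a degree-3 equation in X; solving on (0,1), X = 0.613.
Then n_D = 0.919, n_T = 1.31, so y_D = 0.704.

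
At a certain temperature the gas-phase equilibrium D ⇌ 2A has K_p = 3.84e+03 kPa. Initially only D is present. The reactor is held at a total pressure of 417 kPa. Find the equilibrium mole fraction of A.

y_A = 0.910

Let X = conversion of D (basis 1 mol D); extent of reaction ξ = X.
Mole table: n_D = 1 − X; n_A = 2X.
Summing: n_T = 1 + X.
With p_i = (n_i/n_T)P, K_p = p_A^2 / (p_D).
Equating to 3.84e+03 kPa and solving on 0 < X < 1: X = 0.835.
Then n_A = 1.67, n_T = 1.83, so y_A = 0.910.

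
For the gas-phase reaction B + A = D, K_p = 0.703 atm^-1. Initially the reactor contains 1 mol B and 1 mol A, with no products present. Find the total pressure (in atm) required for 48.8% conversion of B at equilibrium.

P = 4 atm

Let X = conversion of B (basis 1 mol B); extent of reaction ξ = X.
Moles: n_B = 1 − X; n_A = 1 − X; n_D = X.
Total moles n_T = 2 − X.
K_p = p_D / (p_B p_A) with p_i = (n_i/n_T)·P.
At X = 0.488: the mole-fraction product g(X) = Π y_i^ν_i = 2.815. Since K_p = g(X)·P^{-1}, P = (g/K_p)^(1/1) = (2.815/0.703)^(1/1) = 4 atm.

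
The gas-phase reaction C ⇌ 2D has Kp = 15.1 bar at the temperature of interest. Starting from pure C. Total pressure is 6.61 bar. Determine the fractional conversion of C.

X = 0.603

Take 1 mol C as basis and let X be its fractional conversion, so ξ = X.
At extent ξ: n_C = 1 − X; n_D = 2X.
Summing: n_T = 1 + X.
Mole fractions y_i = n_i/n_T; Kp = p_D^2 / (p_C) with p_i = y_i·P.
This yields a degree-2 equation in X; solving on (0,1), X = 0.603.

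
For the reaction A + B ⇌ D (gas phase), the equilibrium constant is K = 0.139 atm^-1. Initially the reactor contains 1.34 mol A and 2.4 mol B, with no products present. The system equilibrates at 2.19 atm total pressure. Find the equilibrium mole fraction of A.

Take 1.34 mol A as basis and let X be its fractional conversion, so ξ = 1.34X.
Species balance: n_A = 1.34 − 1.34X; n_B = 2.4 − 1.34X; n_D = 1.34X.
Total moles n_T = 3.74 − 1.34X.
y_i = n_i/n_T, p_i = y_i·P. K = p_D / (p_A p_B).
Substituting and setting equal to 0.139 atm^-1 gives a polynomial in X; the root in (0,1) is X = 0.159.
Then n_A = 1.13, n_T = 3.53, so y_A = 0.320.

y_A = 0.320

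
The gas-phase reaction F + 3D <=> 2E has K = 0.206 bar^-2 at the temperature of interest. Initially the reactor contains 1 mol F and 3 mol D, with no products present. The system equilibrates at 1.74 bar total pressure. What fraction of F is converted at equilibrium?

Basis: 1 mol F initially; let X = conversion of F. Extent ξ = X.
At extent ξ: n_F = 1 − X; n_D = 3 − 3X; n_E = 2X.
Summing: n_T = 4 − 2X.
Mole fractions y_i = n_i/n_T; K = p_E^2 / (p_F p_D^3) with p_i = y_i·P.
Setting this equal to 0.206 bar^-2 and taking the physical root (0 < X < 1) gives X = 0.297.

X = 0.297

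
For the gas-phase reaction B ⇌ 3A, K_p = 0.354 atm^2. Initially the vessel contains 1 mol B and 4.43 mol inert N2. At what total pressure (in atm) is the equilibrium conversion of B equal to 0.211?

Let X = conversion of B (basis 1 mol B); extent of reaction ξ = X.
At extent ξ: n_B = 1 − X; n_A = 3X; n_I = 4.43 (inert).
n_T = Σnᵢ = 5.43 + 2X.
K_p = p_A^3 / (p_B) with p_i = (n_i/n_T)·P.
At X = 0.211: the mole-fraction product g(X) = Π y_i^ν_i = 0.009387. Since K_p = g(X)·P^{2}, P = (K_p/g)^(1/2) = (0.354/0.009387)^(1/2) = 6.14 atm.

P = 6.14 atm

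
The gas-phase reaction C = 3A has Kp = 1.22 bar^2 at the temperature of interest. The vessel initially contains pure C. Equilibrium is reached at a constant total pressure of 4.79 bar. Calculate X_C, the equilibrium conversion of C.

Basis: 1 mol C initially; let X = conversion of C. Extent ξ = X.
Species balance: n_C = 1 − X; n_A = 3X.
Total moles n_T = 1 + 2X.
Mole fractions y_i = n_i/n_T; Kp = p_A^3 / (p_C) with p_i = y_i·P.
This yields a degree-3 equation in X; solving on (0,1), X = 0.141.

X = 0.141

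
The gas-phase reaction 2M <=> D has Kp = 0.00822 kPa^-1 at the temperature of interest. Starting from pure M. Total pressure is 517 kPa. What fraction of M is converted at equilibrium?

Basis: 1 mol M initially; let X = conversion of M. Extent ξ = 0.5X.
Mole table: n_M = 1 − X; n_D = 0.5X.
Total moles n_T = 1 − 0.5X.
y_i = n_i/n_T, p_i = y_i·P. Kp = p_D / (p_M^2).
Equating to 0.00822 kPa^-1 and solving on 0 < X < 1: X = 0.764.

X = 0.764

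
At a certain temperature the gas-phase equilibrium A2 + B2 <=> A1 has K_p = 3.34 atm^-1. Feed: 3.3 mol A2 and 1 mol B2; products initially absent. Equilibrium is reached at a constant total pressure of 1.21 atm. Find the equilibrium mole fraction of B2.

y_B2 = 0.072

Let X = conversion of B2 (basis 1 mol B2); extent of reaction ξ = X.
Species balance: n_A2 = 3.3 − X; n_B2 = 1 − X; n_A1 = X.
n_T = Σnᵢ = 4.3 − X.
With p_i = (n_i/n_T)P, K_p = p_A1 / (p_A2 p_B2).
Setting this equal to 3.34 atm^-1 and taking the physical root (0 < X < 1) gives X = 0.744.
Then n_B2 = 0.256, n_T = 3.56, so y_B2 = 0.072.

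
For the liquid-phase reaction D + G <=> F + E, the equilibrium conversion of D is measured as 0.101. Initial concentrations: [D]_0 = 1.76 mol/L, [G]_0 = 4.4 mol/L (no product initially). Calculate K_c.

K_c = 0.00473

Let X = conversion of D.
Concentrations: [D] = 1.76 − 1.76X; [G] = 4.4 − 1.76X; [F] = 1.76X; [E] = 1.76X.
At X = 0.101: [D] = 1.58, [G] = 4.22, [F] = 0.178, [E] = 0.178.
K_c = [F] [E] / ([D] [G]) = 0.00473.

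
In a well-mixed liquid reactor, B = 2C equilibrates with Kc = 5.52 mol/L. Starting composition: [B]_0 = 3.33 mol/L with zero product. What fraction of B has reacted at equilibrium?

Let X = conversion of B; extent ξ = 3.33·X mol/L.
Concentrations: [B] = 3.33 − 3.33X; [C] = 6.66X.
Kc = [C]^2 / ([B]).
Solving Kc = 5.52 for X ∈ (0,1): X = 0.469.

X = 0.469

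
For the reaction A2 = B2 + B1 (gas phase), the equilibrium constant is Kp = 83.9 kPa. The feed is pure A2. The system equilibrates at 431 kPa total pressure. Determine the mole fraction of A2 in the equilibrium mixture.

y_A2 = 0.425

Take 1 mol A2 as basis and let X be its fractional conversion, so ξ = X.
Moles: n_A2 = 1 − X; n_B2 = X; n_B1 = X.
n_T = Σnᵢ = 1 + X.
y_i = n_i/n_T, p_i = y_i·P. Kp = p_B2 p_B1 / (p_A2).
Substituting and setting equal to 83.9 kPa gives a polynomial in X; the root in (0,1) is X = 0.404.
Then n_A2 = 0.596, n_T = 1.4, so y_A2 = 0.425.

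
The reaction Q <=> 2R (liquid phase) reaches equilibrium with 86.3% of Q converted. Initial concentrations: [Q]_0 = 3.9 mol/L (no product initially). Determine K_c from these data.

K_c = 84.8 mol/L

Let X = conversion of Q.
Concentrations: [Q] = 3.9 − 3.9X; [R] = 7.8X.
At X = 0.863: [Q] = 0.534, [R] = 6.73.
K_c = [R]^2 / ([Q]) = 84.8 mol/L.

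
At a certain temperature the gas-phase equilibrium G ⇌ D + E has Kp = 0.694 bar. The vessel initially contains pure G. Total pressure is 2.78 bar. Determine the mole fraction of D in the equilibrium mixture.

y_D = 0.309

Basis: 1 mol G initially; let X = conversion of G. Extent ξ = X.
Mole table: n_G = 1 − X; n_D = X; n_E = X.
n_T = Σnᵢ = 1 + X.
With p_i = (n_i/n_T)P, Kp = p_D p_E / (p_G).
Substituting and setting equal to 0.694 bar gives a polynomial in X; the root in (0,1) is X = 0.447.
Then n_D = 0.447, n_T = 1.45, so y_D = 0.309.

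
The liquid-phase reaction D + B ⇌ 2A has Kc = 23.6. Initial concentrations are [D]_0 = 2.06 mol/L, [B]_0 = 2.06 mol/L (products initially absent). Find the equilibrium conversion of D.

Let X = conversion of D; extent ξ = 2.06·X mol/L.
Concentrations: [D] = 2.06 − 2.06X; [B] = 2.06 − 2.06X; [A] = 4.12X.
Kc = [A]^2 / ([D] [B]).
Setting equal to 23.6 and solving for X on (0,1) gives X = 0.708.

X = 0.708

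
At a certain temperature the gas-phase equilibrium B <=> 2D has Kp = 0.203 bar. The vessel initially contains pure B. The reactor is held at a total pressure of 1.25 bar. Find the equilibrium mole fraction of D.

y_D = 0.330

Take 1 mol B as basis and let X be its fractional conversion, so ξ = X.
Species balance: n_B = 1 − X; n_D = 2X.
n_T = Σnᵢ = 1 + X.
Mole fractions y_i = n_i/n_T; Kp = p_D^2 / (p_B) with p_i = y_i·P.
Setting this equal to 0.203 bar and taking the physical root (0 < X < 1) gives X = 0.198.
Then n_D = 0.395, n_T = 1.2, so y_D = 0.330.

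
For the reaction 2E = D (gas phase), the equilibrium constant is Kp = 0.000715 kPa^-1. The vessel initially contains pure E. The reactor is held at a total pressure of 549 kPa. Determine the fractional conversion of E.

Take 1 mol E as basis and let X be its fractional conversion, so ξ = 0.5X.
Moles: n_E = 1 − X; n_D = 0.5X.
Summing: n_T = 1 − 0.5X.
y_i = n_i/n_T, p_i = y_i·P. Kp = p_D / (p_E^2).
Setting this equal to 0.000715 kPa^-1 and taking the physical root (0 < X < 1) gives X = 0.376.

X = 0.376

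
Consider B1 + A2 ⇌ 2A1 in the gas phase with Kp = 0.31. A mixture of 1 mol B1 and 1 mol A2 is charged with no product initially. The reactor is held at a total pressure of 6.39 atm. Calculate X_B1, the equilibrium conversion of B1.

Take 1 mol B1 as basis and let X be its fractional conversion, so ξ = X.
Moles: n_B1 = 1 − X; n_A2 = 1 − X; n_A1 = 2X.
n_T stays at 2 (no change in mole number).
y_i = n_i/n_T, p_i = y_i·P. Kp = p_A1^2 / (p_B1 p_A2).
This yields a degree-2 equation in X; solving on (0,1), X = 0.218.

X = 0.218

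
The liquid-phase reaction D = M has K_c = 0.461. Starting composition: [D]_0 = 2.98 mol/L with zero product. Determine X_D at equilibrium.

X = 0.316

Let X = conversion of D; extent ξ = 2.98·X mol/L.
Concentrations: [D] = 2.98 − 2.98X; [M] = 2.98X.
K_c = [M] / ([D]).
Setting equal to 0.461 and solving for X on (0,1) gives X = 0.316.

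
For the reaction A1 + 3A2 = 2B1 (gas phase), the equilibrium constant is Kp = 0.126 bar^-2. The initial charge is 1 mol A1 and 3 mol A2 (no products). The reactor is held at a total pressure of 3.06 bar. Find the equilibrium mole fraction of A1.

y_A1 = 0.196

Basis: 1 mol A1 initially; let X = conversion of A1. Extent ξ = X.
Moles: n_A1 = 1 − X; n_A2 = 3 − 3X; n_B1 = 2X.
Total moles n_T = 4 − 2X.
Mole fractions y_i = n_i/n_T; Kp = p_B1^2 / (p_A1 p_A2^3) with p_i = y_i·P.
Equating to 0.126 bar^-2 and solving on 0 < X < 1: X = 0.356.
Then n_A1 = 0.644, n_T = 3.29, so y_A1 = 0.196.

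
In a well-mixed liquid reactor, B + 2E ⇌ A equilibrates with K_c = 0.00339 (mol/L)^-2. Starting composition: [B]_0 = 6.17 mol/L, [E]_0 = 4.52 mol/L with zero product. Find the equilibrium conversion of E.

Let X = conversion of E; extent ξ = 4.52X/2 mol/L.
Concentrations: [B] = 6.17 − 2.26X; [E] = 4.52 − 4.52X; [A] = 2.26X.
K_c = [A] / ([B] [E]^2).
Equating to 0.00339 (mol/L)^-2: the physical root is X = 0.135.

X = 0.135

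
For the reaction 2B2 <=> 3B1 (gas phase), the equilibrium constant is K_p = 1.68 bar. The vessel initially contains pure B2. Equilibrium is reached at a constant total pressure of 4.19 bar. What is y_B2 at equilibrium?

Let X = conversion of B2 (basis 1 mol B2); extent of reaction ξ = 0.5X.
At extent ξ: n_B2 = 1 − X; n_B1 = 1.5X.
Summing: n_T = 1 + 0.5X.
With p_i = (n_i/n_T)P, K_p = p_B1^3 / (p_B2^2).
This yields a degree-3 equation in X; solving on (0,1), X = 0.379.
Then n_B2 = 0.621, n_T = 1.19, so y_B2 = 0.522.

y_B2 = 0.522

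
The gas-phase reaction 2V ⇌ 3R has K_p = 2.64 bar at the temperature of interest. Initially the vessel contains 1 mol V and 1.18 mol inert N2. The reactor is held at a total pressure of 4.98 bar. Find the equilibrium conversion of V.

X = 0.473

Take 1 mol V as basis and let X be its fractional conversion, so ξ = 0.5X.
Species balance: n_V = 1 − X; n_R = 1.5X; n_I = 1.18 (inert).
Total moles n_T = 2.18 + 0.5X.
Mole fractions y_i = n_i/n_T; K_p = p_R^3 / (p_V^2) with p_i = y_i·P.
Setting this equal to 2.64 bar and taking the physical root (0 < X < 1) gives X = 0.473.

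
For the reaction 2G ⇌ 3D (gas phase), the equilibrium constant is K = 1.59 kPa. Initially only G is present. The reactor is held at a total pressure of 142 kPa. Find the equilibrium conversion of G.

X = 0.138

Basis: 1 mol G initially; let X = conversion of G. Extent ξ = 0.5X.
Species balance: n_G = 1 − X; n_D = 1.5X.
Summing: n_T = 1 + 0.5X.
With p_i = (n_i/n_T)P, K = p_D^3 / (p_G^2).
Substituting and setting equal to 1.59 kPa gives a polynomial in X; the root in (0,1) is X = 0.138.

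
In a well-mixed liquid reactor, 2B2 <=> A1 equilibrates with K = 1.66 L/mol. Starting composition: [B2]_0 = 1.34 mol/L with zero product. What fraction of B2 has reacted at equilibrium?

X = 0.625

Let X = conversion of B2; extent ξ = 1.34X/2 mol/L.
Concentrations: [B2] = 1.34 − 1.34X; [A1] = 0.67X.
K = [A1] / ([B2]^2).
Solving K = 1.66 for X ∈ (0,1): X = 0.625.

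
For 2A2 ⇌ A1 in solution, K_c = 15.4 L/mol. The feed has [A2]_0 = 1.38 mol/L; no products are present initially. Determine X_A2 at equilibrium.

X = 0.858

Let X = conversion of A2; extent ξ = 1.38X/2 mol/L.
Concentrations: [A2] = 1.38 − 1.38X; [A1] = 0.69X.
K_c = [A1] / ([A2]^2).
Equating to 15.4 L/mol: the physical root is X = 0.858.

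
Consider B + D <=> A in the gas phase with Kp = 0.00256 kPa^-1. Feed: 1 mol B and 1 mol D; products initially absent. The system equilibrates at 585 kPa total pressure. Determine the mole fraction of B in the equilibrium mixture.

y_B = 0.388

Take 1 mol B as basis and let X be its fractional conversion, so ξ = X.
Species balance: n_B = 1 − X; n_D = 1 − X; n_A = X.
Summing: n_T = 2 − X.
With p_i = (n_i/n_T)P, Kp = p_A / (p_B p_D).
Setting this equal to 0.00256 kPa^-1 and taking the physical root (0 < X < 1) gives X = 0.367.
Then n_B = 0.633, n_T = 1.63, so y_B = 0.388.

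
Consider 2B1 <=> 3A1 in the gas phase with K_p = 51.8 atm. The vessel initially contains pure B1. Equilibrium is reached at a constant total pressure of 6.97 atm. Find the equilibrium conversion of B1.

X = 0.676

Basis: 1 mol B1 initially; let X = conversion of B1. Extent ξ = 0.5X.
Moles: n_B1 = 1 − X; n_A1 = 1.5X.
n_T = Σnᵢ = 1 + 0.5X.
y_i = n_i/n_T, p_i = y_i·P. K_p = p_A1^3 / (p_B1^2).
This yields a degree-3 equation in X; solving on (0,1), X = 0.676.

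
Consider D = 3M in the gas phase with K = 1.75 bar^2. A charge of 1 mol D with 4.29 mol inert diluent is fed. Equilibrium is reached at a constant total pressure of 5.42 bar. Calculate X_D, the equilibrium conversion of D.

Take 1 mol D as basis and let X be its fractional conversion, so ξ = X.
Species balance: n_D = 1 − X; n_M = 3X; n_I = 4.29 (inert).
n_T = Σnᵢ = 5.29 + 2X.
y_i = n_i/n_T, p_i = y_i·P. K = p_M^3 / (p_D).
Setting this equal to 1.75 bar^2 and taking the physical root (0 < X < 1) gives X = 0.370.

X = 0.370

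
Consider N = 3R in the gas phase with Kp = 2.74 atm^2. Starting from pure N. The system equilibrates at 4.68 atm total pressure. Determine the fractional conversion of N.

Basis: 1 mol N initially; let X = conversion of N. Extent ξ = X.
Species balance: n_N = 1 − X; n_R = 3X.
Total moles n_T = 1 + 2X.
Mole fractions y_i = n_i/n_T; Kp = p_R^3 / (p_N) with p_i = y_i·P.
Setting this equal to 2.74 atm^2 and taking the physical root (0 < X < 1) gives X = 0.193.

X = 0.193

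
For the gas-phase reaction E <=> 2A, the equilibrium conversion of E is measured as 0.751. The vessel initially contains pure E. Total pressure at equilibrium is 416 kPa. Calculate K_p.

K_p = 2.15e+03 kPa

Take 1 mol E as basis and let X be its fractional conversion, so ξ = X.
Species balance: n_E = 1 − X; n_A = 2X.
n_T = Σnᵢ = 1 + X.
At X = 0.751: n_E = 0.249, n_A = 1.5, n_T = 1.75.
p_i = (n_i/n_T)·P. K_p = p_A^2 / (p_E) = 2.15e+03 kPa.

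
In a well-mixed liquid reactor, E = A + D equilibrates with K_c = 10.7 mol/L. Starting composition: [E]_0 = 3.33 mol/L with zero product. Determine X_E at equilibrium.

Let X = conversion of E; extent ξ = 3.33·X mol/L.
Concentrations: [E] = 3.33 − 3.33X; [A] = 3.33X; [D] = 3.33X.
K_c = [A] [D] / ([E]).
Equating to 10.7 mol/L: the physical root is X = 0.801.

X = 0.801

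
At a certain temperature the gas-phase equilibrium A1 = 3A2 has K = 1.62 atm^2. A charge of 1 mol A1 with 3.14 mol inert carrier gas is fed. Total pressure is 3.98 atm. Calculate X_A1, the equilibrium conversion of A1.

X = 0.383

Basis: 1 mol A1 initially; let X = conversion of A1. Extent ξ = X.
At extent ξ: n_A1 = 1 − X; n_A2 = 3X; n_I = 3.14 (inert).
n_T = Σnᵢ = 4.14 + 2X.
Mole fractions y_i = n_i/n_T; K = p_A2^3 / (p_A1) with p_i = y_i·P.
Substituting and setting equal to 1.62 atm^2 gives a polynomial in X; the root in (0,1) is X = 0.383.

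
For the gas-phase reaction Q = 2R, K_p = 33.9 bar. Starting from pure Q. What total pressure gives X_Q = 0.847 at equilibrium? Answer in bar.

Take 1 mol Q as basis and let X be its fractional conversion, so ξ = X.
Mole table: n_Q = 1 − X; n_R = 2X.
Summing: n_T = 1 + X.
K_p = p_R^2 / (p_Q) with p_i = (n_i/n_T)·P.
At X = 0.847: the mole-fraction product g(X) = Π y_i^ν_i = 10.15. Since K_p = g(X)·P^{1}, P = (K_p/g)^(1/1) = (33.9/10.15)^(1/1) = 3.34 bar.

P = 3.34 bar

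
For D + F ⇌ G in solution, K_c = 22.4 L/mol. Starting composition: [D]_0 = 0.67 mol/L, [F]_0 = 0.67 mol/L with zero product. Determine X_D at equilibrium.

X = 0.773

Let X = conversion of D; extent ξ = 0.67·X mol/L.
Concentrations: [D] = 0.67 − 0.67X; [F] = 0.67 − 0.67X; [G] = 0.67X.
K_c = [G] / ([D] [F]).
Solving K_c = 22.4 for X ∈ (0,1): X = 0.773.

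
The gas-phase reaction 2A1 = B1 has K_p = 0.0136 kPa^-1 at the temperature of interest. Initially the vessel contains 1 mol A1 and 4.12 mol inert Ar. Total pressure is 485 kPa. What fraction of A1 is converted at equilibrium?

X = 0.550

Take 1 mol A1 as basis and let X be its fractional conversion, so ξ = 0.5X.
At extent ξ: n_A1 = 1 − X; n_B1 = 0.5X; n_I = 4.12 (inert).
n_T = Σnᵢ = 5.12 − 0.5X.
Mole fractions y_i = n_i/n_T; K_p = p_B1 / (p_A1^2) with p_i = y_i·P.
This yields a degree-2 equation in X; solving on (0,1), X = 0.550.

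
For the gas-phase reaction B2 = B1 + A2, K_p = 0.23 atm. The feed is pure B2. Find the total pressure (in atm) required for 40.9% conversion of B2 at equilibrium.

Basis: 1 mol B2 initially; let X = conversion of B2. Extent ξ = X.
At extent ξ: n_B2 = 1 − X; n_B1 = X; n_A2 = X.
n_T = Σnᵢ = 1 + X.
K_p = p_B1 p_A2 / (p_B2) with p_i = (n_i/n_T)·P.
At X = 0.409: the mole-fraction product g(X) = Π y_i^ν_i = 0.2009. Since K_p = g(X)·P^{1}, P = (K_p/g)^(1/1) = (0.23/0.2009)^(1/1) = 1.14 atm.

P = 1.14 atm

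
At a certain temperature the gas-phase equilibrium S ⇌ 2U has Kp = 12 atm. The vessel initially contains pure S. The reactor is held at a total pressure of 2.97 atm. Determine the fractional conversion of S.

Let X = conversion of S (basis 1 mol S); extent of reaction ξ = X.
Mole table: n_S = 1 − X; n_U = 2X.
Total moles n_T = 1 + X.
With p_i = (n_i/n_T)P, Kp = p_U^2 / (p_S).
This yields a degree-2 equation in X; solving on (0,1), X = 0.709.

X = 0.709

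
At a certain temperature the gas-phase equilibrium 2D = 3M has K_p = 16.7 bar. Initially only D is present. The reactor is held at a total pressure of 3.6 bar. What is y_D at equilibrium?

Let X = conversion of D (basis 1 mol D); extent of reaction ξ = 0.5X.
Species balance: n_D = 1 − X; n_M = 1.5X.
Total moles n_T = 1 + 0.5X.
y_i = n_i/n_T, p_i = y_i·P. K_p = p_M^3 / (p_D^2).
This yields a degree-3 equation in X; solving on (0,1), X = 0.629.
Then n_D = 0.371, n_T = 1.31, so y_D = 0.282.

y_D = 0.282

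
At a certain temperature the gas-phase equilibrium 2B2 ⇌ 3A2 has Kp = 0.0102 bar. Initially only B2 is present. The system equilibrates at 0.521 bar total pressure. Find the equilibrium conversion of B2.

Basis: 1 mol B2 initially; let X = conversion of B2. Extent ξ = 0.5X.
Species balance: n_B2 = 1 − X; n_A2 = 1.5X.
n_T = Σnᵢ = 1 + 0.5X.
Mole fractions y_i = n_i/n_T; Kp = p_A2^3 / (p_B2^2) with p_i = y_i·P.
Setting this equal to 0.0102 bar and taking the physical root (0 < X < 1) gives X = 0.164.

X = 0.164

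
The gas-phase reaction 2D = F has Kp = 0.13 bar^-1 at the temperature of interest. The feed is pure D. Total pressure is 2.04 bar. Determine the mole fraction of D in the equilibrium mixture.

y_D = 0.821

Take 1 mol D as basis and let X be its fractional conversion, so ξ = 0.5X.
Species balance: n_D = 1 − X; n_F = 0.5X.
Total moles n_T = 1 − 0.5X.
With p_i = (n_i/n_T)P, Kp = p_F / (p_D^2).
This yields a degree-2 equation in X; solving on (0,1), X = 0.303.
Then n_D = 0.697, n_T = 0.848, so y_D = 0.821.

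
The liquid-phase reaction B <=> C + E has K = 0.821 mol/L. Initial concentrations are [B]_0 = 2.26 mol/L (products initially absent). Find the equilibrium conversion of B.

Let X = conversion of B; extent ξ = 2.26·X mol/L.
Concentrations: [B] = 2.26 − 2.26X; [C] = 2.26X; [E] = 2.26X.
K = [C] [E] / ([B]).
Equating to 0.821 mol/L: the physical root is X = 0.448.

X = 0.448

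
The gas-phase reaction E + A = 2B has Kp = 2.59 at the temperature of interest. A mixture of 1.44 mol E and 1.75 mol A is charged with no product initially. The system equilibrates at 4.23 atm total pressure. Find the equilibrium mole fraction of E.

y_E = 0.230

Take 1.44 mol E as basis and let X be its fractional conversion, so ξ = 1.44X.
Mole table: n_E = 1.44 − 1.44X; n_A = 1.75 − 1.44X; n_B = 2.88X.
Total moles n_T = 3.19 (Δν = 0, constant).
y_i = n_i/n_T, p_i = y_i·P. Kp = p_B^2 / (p_E p_A).
Substituting and setting equal to 2.59 gives a polynomial in X; the root in (0,1) is X = 0.490.
Then n_E = 0.735, n_T = 3.19, so y_E = 0.230.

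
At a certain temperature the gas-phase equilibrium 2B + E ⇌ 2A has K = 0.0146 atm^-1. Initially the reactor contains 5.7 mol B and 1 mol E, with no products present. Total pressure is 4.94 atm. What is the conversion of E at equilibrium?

Let X = conversion of E (basis 1 mol E); extent of reaction ξ = X.
Moles: n_B = 5.7 − 2X; n_E = 1 − X; n_A = 2X.
Summing: n_T = 6.7 − X.
y_i = n_i/n_T, p_i = y_i·P. K = p_A^2 / (p_B^2 p_E).
Setting this equal to 0.0146 atm^-1 and taking the physical root (0 < X < 1) gives X = 0.240.

X = 0.240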